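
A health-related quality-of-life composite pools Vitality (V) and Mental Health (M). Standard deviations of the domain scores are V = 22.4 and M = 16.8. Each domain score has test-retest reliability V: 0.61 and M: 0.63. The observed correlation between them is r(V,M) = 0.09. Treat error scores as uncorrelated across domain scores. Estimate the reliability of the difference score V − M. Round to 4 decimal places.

Var(V−M) = 22.4² + 16.8² − 2·22.4·16.8·0.09 = 784 − 67.7376 = 716.262.
Because errors are independent across components, Cov(Tᵢ,Tⱼ) = Cov(Xᵢ,Xⱼ); the off-diagonal part of the true-score variance is the same as above.
True-score variance = [22.4²·0.61 + 16.8²·0.63] − 67.7376 = 483.885 − 67.7376 = 416.147.
Reliability = 416.147 / 716.262 = 0.5810.

0.5810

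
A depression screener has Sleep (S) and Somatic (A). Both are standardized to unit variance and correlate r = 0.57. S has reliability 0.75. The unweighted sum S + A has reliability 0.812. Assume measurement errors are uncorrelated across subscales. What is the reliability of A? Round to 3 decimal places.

Var(S+A) = 2 + 2·0.57 = 3.140.
True-score variance = ρ_S + ρ_A + 2·0.57, so 0.812 = (0.75 + ρ_A + 1.14) / 3.140.
ρ_A = 0.812·3.140 − 0.75 − 1.14 = 0.660.

0.660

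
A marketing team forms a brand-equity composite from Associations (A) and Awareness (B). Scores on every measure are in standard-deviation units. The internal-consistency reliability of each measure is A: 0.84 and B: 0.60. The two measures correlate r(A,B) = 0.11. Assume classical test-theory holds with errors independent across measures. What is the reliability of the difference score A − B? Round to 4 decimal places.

Var(A−B) = 1 + 1 − 2·0.11 = 2 − 0.22 = 1.78.
Because errors are independent across components, Cov(Tᵢ,Tⱼ) = Cov(Xᵢ,Xⱼ); the off-diagonal part of the true-score variance is the same as above.
True-score variance = [0.84 + 0.60] − 0.22 = 1.44 − 0.22 = 1.22.
Reliability = 1.22 / 1.78 = 0.6854.

0.6854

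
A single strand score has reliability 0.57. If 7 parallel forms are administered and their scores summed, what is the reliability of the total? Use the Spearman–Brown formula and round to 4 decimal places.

0.9027

ρ_k = kρ / (1 + (k−1)ρ) = 7·0.57 / (1 + 6·0.57) = 3.990 / 4.420 = 0.9027.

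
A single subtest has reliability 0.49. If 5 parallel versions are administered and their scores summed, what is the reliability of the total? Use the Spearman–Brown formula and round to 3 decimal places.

ρ_k = kρ / (1 + (k−1)ρ) = 5·0.49 / (1 + 4·0.49) = 2.450 / 2.960 = 0.828.

0.828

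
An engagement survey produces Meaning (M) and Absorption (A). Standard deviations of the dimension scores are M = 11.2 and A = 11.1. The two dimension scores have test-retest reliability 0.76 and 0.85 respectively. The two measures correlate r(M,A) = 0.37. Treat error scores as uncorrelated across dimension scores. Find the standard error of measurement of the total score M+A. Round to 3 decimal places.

Var(total) = 248.65 + 91.9968 = 340.647.
True-score variance = 200.063 + 91.9968 = 292.06, so reliability = 0.8574.
Error variance = 340.647 − 292.06 = 48.5871; SEM = √48.5871 = 6.970.

6.970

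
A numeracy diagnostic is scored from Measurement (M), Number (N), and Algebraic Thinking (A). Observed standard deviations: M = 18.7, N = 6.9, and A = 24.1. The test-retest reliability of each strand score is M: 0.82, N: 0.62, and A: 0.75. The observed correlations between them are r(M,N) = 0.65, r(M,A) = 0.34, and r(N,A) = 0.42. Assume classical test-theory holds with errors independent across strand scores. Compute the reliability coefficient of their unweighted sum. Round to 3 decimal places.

Var(M+N+A) = 18.7² + 6.9² + 24.1² + 2·[18.7·6.9·0.65 + 18.7·24.1·0.34 + 6.9·24.1·0.42] = 978.11 + 613.878 = 1591.99.
Because errors are independent across components, Cov(Tᵢ,Tⱼ) = Cov(Xᵢ,Xⱼ); the off-diagonal part of the true-score variance is the same as above.
True-score variance = [18.7²·0.82 + 6.9²·0.62 + 24.1²·0.75] + 613.878 = 751.872 + 613.878 = 1365.75.
Reliability = 1365.75 / 1591.99 = 0.858.

0.858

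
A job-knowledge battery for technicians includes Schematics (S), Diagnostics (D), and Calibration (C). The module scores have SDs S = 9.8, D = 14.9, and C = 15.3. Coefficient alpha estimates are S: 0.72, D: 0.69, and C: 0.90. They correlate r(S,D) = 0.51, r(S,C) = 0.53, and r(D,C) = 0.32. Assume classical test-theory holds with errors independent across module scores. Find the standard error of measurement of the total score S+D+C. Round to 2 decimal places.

Var(total) = 552.14 + 453.778 = 1005.92.
True-score variance = 433.017 + 453.778 = 886.794, so reliability = 0.8816.
Error variance = 1005.92 − 886.794 = 119.123; SEM = √119.123 = 10.91.

10.91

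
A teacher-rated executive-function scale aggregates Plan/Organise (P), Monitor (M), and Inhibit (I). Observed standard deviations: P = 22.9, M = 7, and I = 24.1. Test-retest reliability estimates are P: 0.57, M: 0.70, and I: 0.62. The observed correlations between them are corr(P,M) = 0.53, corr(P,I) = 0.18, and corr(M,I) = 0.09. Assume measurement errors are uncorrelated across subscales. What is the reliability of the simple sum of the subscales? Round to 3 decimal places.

0.703

Var(P+M+I) = 22.9² + 7² + 24.1² + 2·[22.9·7·0.53 + 22.9·24.1·0.18 + 7·24.1·0.09] = 1154.22 + 398.964 = 1553.18.
Because errors are independent across components, Cov(Tᵢ,Tⱼ) = Cov(Xᵢ,Xⱼ); the off-diagonal part of the true-score variance is the same as above.
True-score variance = [22.9²·0.57 + 7²·0.70 + 24.1²·0.62] + 398.964 = 693.316 + 398.964 = 1092.28.
Reliability = 1092.28 / 1553.18 = 0.703.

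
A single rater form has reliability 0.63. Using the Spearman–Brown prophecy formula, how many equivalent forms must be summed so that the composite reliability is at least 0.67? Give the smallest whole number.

k ≥ ρ*(1−ρ₁)/(ρ₁(1−ρ*)) = 0.67·0.37 / (0.63·0.33) = 1.192.
Smallest integer k = 2.

2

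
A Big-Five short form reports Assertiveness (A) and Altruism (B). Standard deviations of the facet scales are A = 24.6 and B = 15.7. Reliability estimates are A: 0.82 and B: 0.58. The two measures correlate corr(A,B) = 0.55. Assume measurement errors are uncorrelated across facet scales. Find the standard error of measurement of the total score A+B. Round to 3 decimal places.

14.576

Var(total) = 851.65 + 424.842 = 1276.49.
True-score variance = 639.195 + 424.842 = 1064.04, so reliability = 0.8336.
Error variance = 1276.49 − 1064.04 = 212.455; SEM = √212.455 = 14.576.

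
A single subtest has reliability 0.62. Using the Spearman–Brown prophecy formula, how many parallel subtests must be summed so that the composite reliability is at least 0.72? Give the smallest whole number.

k ≥ ρ*(1−ρ₁)/(ρ₁(1−ρ*)) = 0.72·0.38 / (0.62·0.28) = 1.576.
Smallest integer k = 2.

2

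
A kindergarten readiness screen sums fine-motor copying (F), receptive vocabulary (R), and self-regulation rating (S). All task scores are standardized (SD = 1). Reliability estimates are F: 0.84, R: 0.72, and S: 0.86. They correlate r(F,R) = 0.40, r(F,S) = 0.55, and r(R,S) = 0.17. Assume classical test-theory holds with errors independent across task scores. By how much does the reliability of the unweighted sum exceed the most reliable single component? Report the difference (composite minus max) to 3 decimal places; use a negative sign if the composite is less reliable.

Var(sum) = 3 + 2.24 = 5.24; true-score variance = 2.42 + 2.24 = 4.66; composite reliability = 0.8893.
Max component reliability = 0.8600.
Difference = 0.8893 − 0.8600 = 0.029.

0.029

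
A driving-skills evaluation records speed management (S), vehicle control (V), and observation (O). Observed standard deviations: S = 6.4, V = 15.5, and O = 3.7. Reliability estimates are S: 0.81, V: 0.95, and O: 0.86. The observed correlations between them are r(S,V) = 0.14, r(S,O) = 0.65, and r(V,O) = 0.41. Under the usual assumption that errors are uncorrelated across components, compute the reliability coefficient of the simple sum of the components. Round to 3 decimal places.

Var(S+V+O) = 6.4² + 15.5² + 3.7² + 2·[6.4·15.5·0.14 + 6.4·3.7·0.65 + 15.5·3.7·0.41] = 294.9 + 105.587 = 400.487.
Because errors are independent across components, Cov(Tᵢ,Tⱼ) = Cov(Xᵢ,Xⱼ); the off-diagonal part of the true-score variance is the same as above.
True-score variance = [6.4²·0.81 + 15.5²·0.95 + 3.7²·0.86] + 105.587 = 273.188 + 105.587 = 378.775.
Reliability = 378.775 / 400.487 = 0.946.

0.946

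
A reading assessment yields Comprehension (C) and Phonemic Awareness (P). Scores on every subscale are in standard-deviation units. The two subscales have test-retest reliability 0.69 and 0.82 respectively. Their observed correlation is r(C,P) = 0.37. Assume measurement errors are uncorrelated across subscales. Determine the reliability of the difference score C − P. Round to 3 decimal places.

Var(C−P) = 1 + 1 − 2·0.37 = 2 − 0.74 = 1.26.
Under uncorrelated errors the observed covariances equal the true-score covariances, so only the own-variance terms attenuate.
True-score variance = [0.69 + 0.82] − 0.74 = 1.51 − 0.74 = 0.77.
Reliability = 0.77 / 1.26 = 0.611.

0.611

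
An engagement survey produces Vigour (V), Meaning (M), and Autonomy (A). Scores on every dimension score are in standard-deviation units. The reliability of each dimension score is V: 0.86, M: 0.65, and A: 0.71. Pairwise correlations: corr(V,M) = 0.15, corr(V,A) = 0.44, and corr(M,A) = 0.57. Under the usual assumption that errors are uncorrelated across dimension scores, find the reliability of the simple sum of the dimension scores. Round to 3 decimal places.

Var(V+M+A) = 3 + 2·[0.15 + 0.44 + 0.57] = 3 + 2.32 = 5.32.
Under uncorrelated errors the observed covariances equal the true-score covariances, so only the own-variance terms attenuate.
True-score variance = [0.86 + 0.65 + 0.71] + 2.32 = 2.22 + 2.32 = 4.54.
Reliability = 4.54 / 5.32 = 0.853.

0.853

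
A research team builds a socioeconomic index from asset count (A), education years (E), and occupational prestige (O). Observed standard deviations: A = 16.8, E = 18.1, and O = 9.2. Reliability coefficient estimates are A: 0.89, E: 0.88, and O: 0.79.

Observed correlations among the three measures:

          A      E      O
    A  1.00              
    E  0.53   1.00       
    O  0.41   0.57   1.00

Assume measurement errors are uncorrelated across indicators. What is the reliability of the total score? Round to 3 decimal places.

Var(A+E+O) = 16.8² + 18.1² + 9.2² + 2·[16.8·18.1·0.53 + 16.8·9.2·0.41 + 18.1·9.2·0.57] = 694.49 + 638.897 = 1333.39.
Under uncorrelated errors the observed covariances equal the true-score covariances, so only the own-variance terms attenuate.
True-score variance = [16.8²·0.89 + 18.1²·0.88 + 9.2²·0.79] + 638.897 = 606.356 + 638.897 = 1245.25.
Reliability = 1245.25 / 1333.39 = 0.934.

0.934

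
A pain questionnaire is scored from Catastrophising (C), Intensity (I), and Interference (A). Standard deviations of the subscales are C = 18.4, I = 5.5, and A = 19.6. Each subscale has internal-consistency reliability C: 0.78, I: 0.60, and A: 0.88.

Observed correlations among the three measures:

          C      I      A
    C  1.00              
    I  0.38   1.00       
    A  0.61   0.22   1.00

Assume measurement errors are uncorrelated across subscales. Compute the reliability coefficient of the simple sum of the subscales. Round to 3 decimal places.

Var(C+I+A) = 18.4² + 5.5² + 19.6² + 2·[18.4·5.5·0.38 + 18.4·19.6·0.61 + 5.5·19.6·0.22] = 752.97 + 564.325 = 1317.29.
Under uncorrelated errors the observed covariances equal the true-score covariances, so only the own-variance terms attenuate.
True-score variance = [18.4²·0.78 + 5.5²·0.60 + 19.6²·0.88] + 564.325 = 620.288 + 564.325 = 1184.61.
Reliability = 1184.61 / 1317.29 = 0.899.

0.899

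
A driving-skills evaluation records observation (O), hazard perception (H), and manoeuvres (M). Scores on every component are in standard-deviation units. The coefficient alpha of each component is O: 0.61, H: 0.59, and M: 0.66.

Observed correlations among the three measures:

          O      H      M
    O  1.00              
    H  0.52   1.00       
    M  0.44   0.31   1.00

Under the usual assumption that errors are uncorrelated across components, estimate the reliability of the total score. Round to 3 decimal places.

0.794

Var(O+H+M) = 3 + 2·[0.52 + 0.44 + 0.31] = 3 + 2.54 = 5.54.
With uncorrelated errors the cross-covariances are all true-score covariance, so they carry over unchanged; only the diagonal terms shrink to ρᵢσᵢ².
True-score variance = [0.61 + 0.59 + 0.66] + 2.54 = 1.86 + 2.54 = 4.4.
Reliability = 4.4 / 5.54 = 0.794.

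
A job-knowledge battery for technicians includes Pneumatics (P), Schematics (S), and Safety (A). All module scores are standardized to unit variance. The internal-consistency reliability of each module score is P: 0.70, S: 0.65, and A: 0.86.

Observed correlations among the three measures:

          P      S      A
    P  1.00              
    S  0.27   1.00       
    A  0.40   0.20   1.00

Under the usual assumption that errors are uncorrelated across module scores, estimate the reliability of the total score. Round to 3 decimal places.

0.833

Var(P+S+A) = 3 + 2·[0.27 + 0.40 + 0.20] = 3 + 1.74 = 4.74.
Because errors are independent across components, Cov(Tᵢ,Tⱼ) = Cov(Xᵢ,Xⱼ); the off-diagonal part of the true-score variance is the same as above.
True-score variance = [0.70 + 0.65 + 0.86] + 1.74 = 2.21 + 1.74 = 3.95.
Reliability = 3.95 / 4.74 = 0.833.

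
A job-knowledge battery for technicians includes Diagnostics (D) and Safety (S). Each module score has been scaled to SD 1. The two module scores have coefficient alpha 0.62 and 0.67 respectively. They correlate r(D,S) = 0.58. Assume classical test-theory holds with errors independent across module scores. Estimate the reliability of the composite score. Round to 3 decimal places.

Var(D+S) = 2 + 2·[0.58] = 2 + 1.16 = 3.16.
Under uncorrelated errors the observed covariances equal the true-score covariances, so only the own-variance terms attenuate.
True-score variance = [0.62 + 0.67] + 1.16 = 1.29 + 1.16 = 2.45.
Reliability = 2.45 / 3.16 = 0.775.

0.775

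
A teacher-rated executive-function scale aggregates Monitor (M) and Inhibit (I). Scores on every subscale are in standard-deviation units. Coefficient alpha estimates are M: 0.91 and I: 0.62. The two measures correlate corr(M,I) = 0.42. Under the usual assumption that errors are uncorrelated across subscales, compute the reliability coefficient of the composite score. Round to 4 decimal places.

Var(M+I) = 2 + 2·[0.42] = 2 + 0.84 = 2.84.
With uncorrelated errors the cross-covariances are all true-score covariance, so they carry over unchanged; only the diagonal terms shrink to ρᵢσᵢ².
True-score variance = [0.91 + 0.62] + 0.84 = 1.53 + 0.84 = 2.37.
Reliability = 2.37 / 2.84 = 0.8345.

0.8345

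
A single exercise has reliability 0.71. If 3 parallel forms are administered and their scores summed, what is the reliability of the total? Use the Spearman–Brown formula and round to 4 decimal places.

ρ_k = kρ / (1 + (k−1)ρ) = 3·0.71 / (1 + 2·0.71) = 2.130 / 2.420 = 0.8802.

0.8802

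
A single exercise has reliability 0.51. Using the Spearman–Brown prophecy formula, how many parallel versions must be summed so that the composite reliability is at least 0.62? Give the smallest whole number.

k ≥ ρ*(1−ρ₁)/(ρ₁(1−ρ*)) = 0.62·0.49 / (0.51·0.38) = 1.568.
Smallest integer k = 2.

2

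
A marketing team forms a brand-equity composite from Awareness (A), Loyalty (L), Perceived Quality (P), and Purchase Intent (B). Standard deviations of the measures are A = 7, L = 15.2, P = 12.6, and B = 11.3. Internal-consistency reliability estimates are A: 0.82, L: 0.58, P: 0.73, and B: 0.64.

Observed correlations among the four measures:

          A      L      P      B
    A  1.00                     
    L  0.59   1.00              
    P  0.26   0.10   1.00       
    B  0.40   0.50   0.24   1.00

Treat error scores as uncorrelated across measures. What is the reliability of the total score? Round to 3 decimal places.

0.820

Var(A+L+P+B) = 7² + 15.2² + 12.6² + 11.3² + 2·[7·15.2·0.59 + 7·12.6·0.26 + 7·11.3·0.40 + 15.2·12.6·0.10 + 15.2·11.3·0.50 + 12.6·11.3·0.24] = 566.49 + 513.102 = 1079.59.
Under uncorrelated errors the observed covariances equal the true-score covariances, so only the own-variance terms attenuate.
True-score variance = [7²·0.82 + 15.2²·0.58 + 12.6²·0.73 + 11.3²·0.64] + 513.102 = 371.8 + 513.102 = 884.902.
Reliability = 884.902 / 1079.59 = 0.820.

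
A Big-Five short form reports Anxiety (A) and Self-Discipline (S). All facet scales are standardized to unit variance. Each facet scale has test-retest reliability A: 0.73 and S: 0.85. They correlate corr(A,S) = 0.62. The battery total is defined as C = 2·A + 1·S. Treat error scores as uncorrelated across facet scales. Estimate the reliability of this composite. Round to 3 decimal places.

0.836

Var(C) = 2² + 1 + 2·[2·0.62] = 5 + 2.48 = 7.48.
Because errors are independent across components, Cov(Tᵢ,Tⱼ) = Cov(Xᵢ,Xⱼ); the off-diagonal part of the true-score variance is the same as above.
True-score variance = [2²·0.73 + 0.85] + 2.48 = 3.77 + 2.48 = 6.25.
Reliability = 6.25 / 7.48 = 0.836.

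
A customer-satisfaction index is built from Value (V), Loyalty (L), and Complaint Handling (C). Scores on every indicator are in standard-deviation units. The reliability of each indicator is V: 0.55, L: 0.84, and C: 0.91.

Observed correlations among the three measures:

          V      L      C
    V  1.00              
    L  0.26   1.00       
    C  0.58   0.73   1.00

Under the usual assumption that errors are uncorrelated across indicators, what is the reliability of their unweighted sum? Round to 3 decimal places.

Var(V+L+C) = 3 + 2·[0.26 + 0.58 + 0.73] = 3 + 3.14 = 6.14.
Because errors are independent across components, Cov(Tᵢ,Tⱼ) = Cov(Xᵢ,Xⱼ); the off-diagonal part of the true-score variance is the same as above.
True-score variance = [0.55 + 0.84 + 0.91] + 3.14 = 2.3 + 3.14 = 5.44.
Reliability = 5.44 / 6.14 = 0.886.

0.886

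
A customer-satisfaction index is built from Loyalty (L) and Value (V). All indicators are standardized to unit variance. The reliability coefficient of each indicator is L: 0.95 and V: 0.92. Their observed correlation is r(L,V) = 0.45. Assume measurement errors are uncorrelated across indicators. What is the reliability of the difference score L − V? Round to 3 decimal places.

0.882

Var(L−V) = 1 + 1 − 2·0.45 = 2 − 0.9 = 1.1.
Under uncorrelated errors the observed covariances equal the true-score covariances, so only the own-variance terms attenuate.
True-score variance = [0.95 + 0.92] − 0.9 = 1.87 − 0.9 = 0.97.
Reliability = 0.97 / 1.1 = 0.882.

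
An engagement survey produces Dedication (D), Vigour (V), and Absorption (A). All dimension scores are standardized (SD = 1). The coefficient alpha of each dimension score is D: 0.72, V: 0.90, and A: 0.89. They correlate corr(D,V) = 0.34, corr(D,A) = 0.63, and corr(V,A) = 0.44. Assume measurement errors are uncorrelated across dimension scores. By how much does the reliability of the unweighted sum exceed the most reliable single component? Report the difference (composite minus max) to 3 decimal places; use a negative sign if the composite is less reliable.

0.016

Var(sum) = 3 + 2.82 = 5.82; true-score variance = 2.51 + 2.82 = 5.33; composite reliability = 0.9158.
Max component reliability = 0.9000.
Difference = 0.9158 − 0.9000 = 0.016.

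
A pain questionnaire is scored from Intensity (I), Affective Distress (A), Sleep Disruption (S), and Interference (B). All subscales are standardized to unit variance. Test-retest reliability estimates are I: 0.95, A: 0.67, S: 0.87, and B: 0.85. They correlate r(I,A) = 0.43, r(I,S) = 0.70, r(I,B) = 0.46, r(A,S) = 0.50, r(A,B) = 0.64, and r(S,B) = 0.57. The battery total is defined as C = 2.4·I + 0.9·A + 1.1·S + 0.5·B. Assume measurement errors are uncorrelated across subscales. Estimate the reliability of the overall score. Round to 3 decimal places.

Var(C) = 2.4² + 0.9² + 1.1² + 0.5² + 2·[2.16·0.43 + 2.64·0.70 + 1.2·0.46 + 0.99·0.50 + 0.45·0.64 + 0.55·0.57] = 8.03 + 8.8506 = 16.8806.
With uncorrelated errors the cross-covariances are all true-score covariance, so they carry over unchanged; only the diagonal terms shrink to ρᵢσᵢ².
True-score variance = [2.4²·0.95 + 0.9²·0.67 + 1.1²·0.87 + 0.5²·0.85] + 8.8506 = 7.2799 + 8.8506 = 16.1305.
Reliability = 16.1305 / 16.8806 = 0.956.

0.956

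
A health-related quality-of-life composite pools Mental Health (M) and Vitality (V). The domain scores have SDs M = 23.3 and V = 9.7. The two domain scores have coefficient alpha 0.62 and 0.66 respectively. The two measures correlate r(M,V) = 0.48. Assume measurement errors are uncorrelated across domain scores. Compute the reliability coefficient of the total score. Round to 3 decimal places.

Var(M+V) = 23.3² + 9.7² + 2·[23.3·9.7·0.48] = 636.98 + 216.97 = 853.95.
Under uncorrelated errors the observed covariances equal the true-score covariances, so only the own-variance terms attenuate.
True-score variance = [23.3²·0.62 + 9.7²·0.66] + 216.97 = 398.691 + 216.97 = 615.661.
Reliability = 615.661 / 853.95 = 0.721.

0.721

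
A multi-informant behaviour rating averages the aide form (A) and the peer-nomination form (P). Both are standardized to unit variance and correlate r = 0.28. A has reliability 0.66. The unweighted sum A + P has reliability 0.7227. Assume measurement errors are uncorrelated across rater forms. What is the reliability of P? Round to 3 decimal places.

Var(A+P) = 2 + 2·0.28 = 2.560.
True-score variance = ρ_A + ρ_P + 2·0.28, so 0.7227 = (0.66 + ρ_P + 0.56) / 2.560.
ρ_P = 0.7227·2.560 − 0.66 − 0.56 = 0.630.

0.630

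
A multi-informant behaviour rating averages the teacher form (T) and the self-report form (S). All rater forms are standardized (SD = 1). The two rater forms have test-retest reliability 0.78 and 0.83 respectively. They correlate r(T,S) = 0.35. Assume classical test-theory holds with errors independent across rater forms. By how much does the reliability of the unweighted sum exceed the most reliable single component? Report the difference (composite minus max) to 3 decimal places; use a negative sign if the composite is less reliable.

Var(sum) = 2 + 0.7 = 2.7; true-score variance = 1.61 + 0.7 = 2.31; composite reliability = 0.8556.
Max component reliability = 0.8300.
Difference = 0.8556 − 0.8300 = 0.026.

0.026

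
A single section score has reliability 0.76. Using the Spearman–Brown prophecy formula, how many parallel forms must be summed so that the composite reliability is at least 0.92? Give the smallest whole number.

k ≥ ρ*(1−ρ₁)/(ρ₁(1−ρ*)) = 0.92·0.24 / (0.76·0.08) = 3.632.
Smallest integer k = 4.

4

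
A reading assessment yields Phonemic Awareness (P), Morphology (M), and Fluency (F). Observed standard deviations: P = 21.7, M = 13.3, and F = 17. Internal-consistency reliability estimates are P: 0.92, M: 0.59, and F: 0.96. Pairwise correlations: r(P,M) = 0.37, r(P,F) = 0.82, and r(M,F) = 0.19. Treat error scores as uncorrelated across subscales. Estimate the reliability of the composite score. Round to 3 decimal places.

Var(P+M+F) = 21.7² + 13.3² + 17² + 2·[21.7·13.3·0.37 + 21.7·17·0.82 + 13.3·17·0.19] = 936.78 + 904.485 = 1841.27.
Because errors are independent across components, Cov(Tᵢ,Tⱼ) = Cov(Xᵢ,Xⱼ); the off-diagonal part of the true-score variance is the same as above.
True-score variance = [21.7²·0.92 + 13.3²·0.59 + 17²·0.96] + 904.485 = 815.024 + 904.485 = 1719.51.
Reliability = 1719.51 / 1841.27 = 0.934.

0.934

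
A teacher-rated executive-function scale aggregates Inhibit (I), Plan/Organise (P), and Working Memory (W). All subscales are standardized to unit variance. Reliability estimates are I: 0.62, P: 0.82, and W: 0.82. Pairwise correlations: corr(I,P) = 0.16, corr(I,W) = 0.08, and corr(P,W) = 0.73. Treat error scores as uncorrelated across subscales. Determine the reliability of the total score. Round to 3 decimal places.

0.850

Var(I+P+W) = 3 + 2·[0.16 + 0.08 + 0.73] = 3 + 1.94 = 4.94.
Under uncorrelated errors the observed covariances equal the true-score covariances, so only the own-variance terms attenuate.
True-score variance = [0.62 + 0.82 + 0.82] + 1.94 = 2.26 + 1.94 = 4.2.
Reliability = 4.2 / 4.94 = 0.850.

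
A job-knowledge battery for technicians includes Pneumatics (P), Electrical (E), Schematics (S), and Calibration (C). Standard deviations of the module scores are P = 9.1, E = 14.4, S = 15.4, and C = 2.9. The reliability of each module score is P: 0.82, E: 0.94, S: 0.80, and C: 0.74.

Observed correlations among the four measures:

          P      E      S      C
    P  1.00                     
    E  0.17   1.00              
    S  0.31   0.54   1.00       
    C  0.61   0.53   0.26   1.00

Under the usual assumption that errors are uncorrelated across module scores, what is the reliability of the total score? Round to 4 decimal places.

Var(P+E+S+C) = 9.1² + 14.4² + 15.4² + 2.9² + 2·[9.1·14.4·0.17 + 9.1·15.4·0.31 + 9.1·2.9·0.61 + 14.4·15.4·0.54 + 14.4·2.9·0.53 + 15.4·2.9·0.26] = 535.74 + 470.626 = 1006.37.
Because errors are independent across components, Cov(Tᵢ,Tⱼ) = Cov(Xᵢ,Xⱼ); the off-diagonal part of the true-score variance is the same as above.
True-score variance = [9.1²·0.82 + 14.4²·0.94 + 15.4²·0.80 + 2.9²·0.74] + 470.626 = 458.774 + 470.626 = 929.4.
Reliability = 929.4 / 1006.37 = 0.9235.

0.9235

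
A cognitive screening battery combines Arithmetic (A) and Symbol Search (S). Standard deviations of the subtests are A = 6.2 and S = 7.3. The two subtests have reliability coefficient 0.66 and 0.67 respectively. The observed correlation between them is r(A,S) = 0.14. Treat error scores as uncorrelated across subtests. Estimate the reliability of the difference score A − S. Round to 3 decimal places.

0.612

Var(A−S) = 6.2² + 7.3² − 2·6.2·7.3·0.14 = 91.73 − 12.6728 = 79.0572.
Because errors are independent across components, Cov(Tᵢ,Tⱼ) = Cov(Xᵢ,Xⱼ); the off-diagonal part of the true-score variance is the same as above.
True-score variance = [6.2²·0.66 + 7.3²·0.67] − 12.6728 = 61.0747 − 12.6728 = 48.4019.
Reliability = 48.4019 / 79.0572 = 0.612.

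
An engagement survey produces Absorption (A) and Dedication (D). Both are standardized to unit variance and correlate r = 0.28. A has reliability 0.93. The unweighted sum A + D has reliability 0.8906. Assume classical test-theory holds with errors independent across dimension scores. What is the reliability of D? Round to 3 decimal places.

0.790

Var(A+D) = 2 + 2·0.28 = 2.560.
True-score variance = ρ_A + ρ_D + 2·0.28, so 0.8906 = (0.93 + ρ_D + 0.56) / 2.560.
ρ_D = 0.8906·2.560 − 0.93 − 0.56 = 0.790.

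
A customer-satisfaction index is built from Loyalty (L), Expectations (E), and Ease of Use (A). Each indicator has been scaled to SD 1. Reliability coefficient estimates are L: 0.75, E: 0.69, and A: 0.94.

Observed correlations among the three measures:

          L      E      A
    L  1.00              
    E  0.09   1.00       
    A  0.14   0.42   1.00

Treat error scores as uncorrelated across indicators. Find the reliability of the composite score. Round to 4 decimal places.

0.8558

Var(L+E+A) = 3 + 2·[0.09 + 0.14 + 0.42] = 3 + 1.3 = 4.3.
Because errors are independent across components, Cov(Tᵢ,Tⱼ) = Cov(Xᵢ,Xⱼ); the off-diagonal part of the true-score variance is the same as above.
True-score variance = [0.75 + 0.69 + 0.94] + 1.3 = 2.38 + 1.3 = 3.68.
Reliability = 3.68 / 4.3 = 0.8558.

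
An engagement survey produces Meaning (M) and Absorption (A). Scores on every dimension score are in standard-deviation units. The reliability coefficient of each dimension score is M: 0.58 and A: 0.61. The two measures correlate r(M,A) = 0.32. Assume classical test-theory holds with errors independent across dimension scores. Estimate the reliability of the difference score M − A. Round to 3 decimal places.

Var(M−A) = 1 + 1 − 2·0.32 = 2 − 0.64 = 1.36.
Because errors are independent across components, Cov(Tᵢ,Tⱼ) = Cov(Xᵢ,Xⱼ); the off-diagonal part of the true-score variance is the same as above.
True-score variance = [0.58 + 0.61] − 0.64 = 1.19 − 0.64 = 0.55.
Reliability = 0.55 / 1.36 = 0.404.

0.404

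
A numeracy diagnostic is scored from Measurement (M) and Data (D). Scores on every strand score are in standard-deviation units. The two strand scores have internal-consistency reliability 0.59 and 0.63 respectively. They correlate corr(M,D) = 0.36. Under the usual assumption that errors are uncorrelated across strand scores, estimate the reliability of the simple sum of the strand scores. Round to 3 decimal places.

Var(M+D) = 2 + 2·[0.36] = 2 + 0.72 = 2.72.
Because errors are independent across components, Cov(Tᵢ,Tⱼ) = Cov(Xᵢ,Xⱼ); the off-diagonal part of the true-score variance is the same as above.
True-score variance = [0.59 + 0.63] + 0.72 = 1.22 + 0.72 = 1.94.
Reliability = 1.94 / 2.72 = 0.713.

0.713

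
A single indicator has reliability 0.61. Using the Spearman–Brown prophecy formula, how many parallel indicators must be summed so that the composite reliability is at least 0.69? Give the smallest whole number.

2

k ≥ ρ*(1−ρ₁)/(ρ₁(1−ρ*)) = 0.69·0.39 / (0.61·0.31) = 1.423.
Smallest integer k = 2.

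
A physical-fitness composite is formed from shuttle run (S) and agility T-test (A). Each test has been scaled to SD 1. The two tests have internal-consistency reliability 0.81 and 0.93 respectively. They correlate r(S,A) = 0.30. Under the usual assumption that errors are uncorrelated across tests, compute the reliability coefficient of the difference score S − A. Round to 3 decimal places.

Var(S−A) = 1 + 1 − 2·0.30 = 2 − 0.6 = 1.4.
With uncorrelated errors the cross-covariances are all true-score covariance, so they carry over unchanged; only the diagonal terms shrink to ρᵢσᵢ².
True-score variance = [0.81 + 0.93] − 0.6 = 1.74 − 0.6 = 1.14.
Reliability = 1.14 / 1.4 = 0.814.

0.814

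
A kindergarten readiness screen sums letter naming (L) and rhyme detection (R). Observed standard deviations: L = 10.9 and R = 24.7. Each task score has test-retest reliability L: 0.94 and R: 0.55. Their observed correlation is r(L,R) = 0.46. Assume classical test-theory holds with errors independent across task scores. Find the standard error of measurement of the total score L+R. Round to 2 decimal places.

16.78

Var(total) = 728.9 + 247.692 = 976.592.
True-score variance = 447.231 + 247.692 = 694.923, so reliability = 0.7116.
Error variance = 976.592 − 694.923 = 281.669; SEM = √281.669 = 16.78.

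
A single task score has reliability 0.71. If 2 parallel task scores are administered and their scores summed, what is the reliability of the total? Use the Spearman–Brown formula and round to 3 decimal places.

ρ_k = kρ / (1 + (k−1)ρ) = 2·0.71 / (1 + 1·0.71) = 1.420 / 1.710 = 0.830.

0.830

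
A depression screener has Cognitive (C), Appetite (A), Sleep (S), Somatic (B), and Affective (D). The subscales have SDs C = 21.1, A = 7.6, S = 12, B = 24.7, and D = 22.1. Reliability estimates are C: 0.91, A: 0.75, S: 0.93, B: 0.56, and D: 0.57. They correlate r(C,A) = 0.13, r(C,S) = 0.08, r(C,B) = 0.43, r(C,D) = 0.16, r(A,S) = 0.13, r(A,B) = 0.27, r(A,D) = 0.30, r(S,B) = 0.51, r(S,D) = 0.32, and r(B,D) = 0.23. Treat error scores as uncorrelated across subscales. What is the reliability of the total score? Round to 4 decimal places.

Var(C+A+S+B+D) = 21.1² + 7.6² + 12² + 24.7² + 22.1² + 2·[21.1·7.6·0.13 + 21.1·12·0.08 + 21.1·24.7·0.43 + 21.1·22.1·0.16 + 7.6·12·0.13 + 7.6·24.7·0.27 + 7.6·22.1·0.30 + 12·24.7·0.51 + 12·22.1·0.32 + 24.7·22.1·0.23] = 1745.47 + 1628.64 = 3374.11.
Because errors are independent across components, Cov(Tᵢ,Tⱼ) = Cov(Xᵢ,Xⱼ); the off-diagonal part of the true-score variance is the same as above.
True-score variance = [21.1²·0.91 + 7.6²·0.75 + 12²·0.93 + 24.7²·0.56 + 22.1²·0.57] + 1628.64 = 1202.43 + 1628.64 = 2831.07.
Reliability = 2831.07 / 3374.11 = 0.8391.

0.8391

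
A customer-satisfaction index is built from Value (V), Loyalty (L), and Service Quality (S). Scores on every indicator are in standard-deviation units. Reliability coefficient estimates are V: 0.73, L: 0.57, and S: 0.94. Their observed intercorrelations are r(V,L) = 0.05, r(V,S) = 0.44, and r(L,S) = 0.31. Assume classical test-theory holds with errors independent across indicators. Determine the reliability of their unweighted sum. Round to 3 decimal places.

0.835

Var(V+L+S) = 3 + 2·[0.05 + 0.44 + 0.31] = 3 + 1.6 = 4.6.
Under uncorrelated errors the observed covariances equal the true-score covariances, so only the own-variance terms attenuate.
True-score variance = [0.73 + 0.57 + 0.94] + 1.6 = 2.24 + 1.6 = 3.84.
Reliability = 3.84 / 4.6 = 0.835.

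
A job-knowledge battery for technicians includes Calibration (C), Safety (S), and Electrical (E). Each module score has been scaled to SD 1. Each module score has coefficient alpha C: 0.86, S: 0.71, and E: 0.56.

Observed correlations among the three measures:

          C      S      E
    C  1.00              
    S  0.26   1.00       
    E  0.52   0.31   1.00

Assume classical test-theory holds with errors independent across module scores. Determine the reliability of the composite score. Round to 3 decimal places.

Var(C+S+E) = 3 + 2·[0.26 + 0.52 + 0.31] = 3 + 2.18 = 5.18.
Because errors are independent across components, Cov(Tᵢ,Tⱼ) = Cov(Xᵢ,Xⱼ); the off-diagonal part of the true-score variance is the same as above.
True-score variance = [0.86 + 0.71 + 0.56] + 2.18 = 2.13 + 2.18 = 4.31.
Reliability = 4.31 / 5.18 = 0.832.

0.832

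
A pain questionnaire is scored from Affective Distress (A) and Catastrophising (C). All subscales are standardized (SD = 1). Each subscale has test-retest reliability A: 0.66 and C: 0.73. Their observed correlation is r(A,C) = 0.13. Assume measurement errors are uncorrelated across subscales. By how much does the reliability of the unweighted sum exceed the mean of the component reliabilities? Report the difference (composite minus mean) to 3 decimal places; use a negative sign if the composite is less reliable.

0.035

Var(sum) = 2 + 0.26 = 2.26; true-score variance = 1.39 + 0.26 = 1.65; composite reliability = 0.7301.
Mean component reliability = 0.6950.
Difference = 0.7301 − 0.6950 = 0.035.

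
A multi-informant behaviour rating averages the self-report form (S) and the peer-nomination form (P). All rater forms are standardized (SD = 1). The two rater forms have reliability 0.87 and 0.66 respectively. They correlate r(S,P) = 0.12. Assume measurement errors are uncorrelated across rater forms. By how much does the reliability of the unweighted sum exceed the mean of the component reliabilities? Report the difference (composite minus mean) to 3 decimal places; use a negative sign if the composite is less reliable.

0.025

Var(sum) = 2 + 0.24 = 2.24; true-score variance = 1.53 + 0.24 = 1.77; composite reliability = 0.7902.
Mean component reliability = 0.7650.
Difference = 0.7902 − 0.7650 = 0.025.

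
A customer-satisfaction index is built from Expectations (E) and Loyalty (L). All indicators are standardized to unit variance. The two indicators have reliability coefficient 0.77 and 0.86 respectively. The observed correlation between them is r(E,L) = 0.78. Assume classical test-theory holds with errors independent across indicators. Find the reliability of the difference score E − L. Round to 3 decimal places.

Var(E−L) = 1 + 1 − 2·0.78 = 2 − 1.56 = 0.44.
Because errors are independent across components, Cov(Tᵢ,Tⱼ) = Cov(Xᵢ,Xⱼ); the off-diagonal part of the true-score variance is the same as above.
True-score variance = [0.77 + 0.86] − 1.56 = 1.63 − 1.56 = 0.07.
Reliability = 0.07 / 0.44 = 0.159.

0.159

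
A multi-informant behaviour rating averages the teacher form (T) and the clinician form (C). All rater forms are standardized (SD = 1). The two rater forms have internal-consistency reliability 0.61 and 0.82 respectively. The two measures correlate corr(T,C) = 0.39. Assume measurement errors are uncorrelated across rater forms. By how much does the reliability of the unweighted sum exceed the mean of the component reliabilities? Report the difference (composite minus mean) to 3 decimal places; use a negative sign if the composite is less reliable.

0.080

Var(sum) = 2 + 0.78 = 2.78; true-score variance = 1.43 + 0.78 = 2.21; composite reliability = 0.7950.
Mean component reliability = 0.7150.
Difference = 0.7950 − 0.7150 = 0.080.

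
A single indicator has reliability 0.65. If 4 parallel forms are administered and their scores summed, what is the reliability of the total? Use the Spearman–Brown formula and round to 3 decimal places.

0.881

ρ_k = kρ / (1 + (k−1)ρ) = 4·0.65 / (1 + 3·0.65) = 2.600 / 2.950 = 0.881.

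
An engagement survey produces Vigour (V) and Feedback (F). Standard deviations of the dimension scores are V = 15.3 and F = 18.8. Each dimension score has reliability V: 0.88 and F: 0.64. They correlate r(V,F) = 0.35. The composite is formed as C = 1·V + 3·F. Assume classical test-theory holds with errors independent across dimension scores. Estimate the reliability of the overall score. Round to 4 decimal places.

0.7081

Var(C) = 15.3² + 3²·18.8² + 2·[3·15.3·18.8·0.35] = 3415.05 + 604.044 = 4019.09.
Under uncorrelated errors the observed covariances equal the true-score covariances, so only the own-variance terms attenuate.
True-score variance = [15.3²·0.88 + 3²·18.8²·0.64] + 604.044 = 2241.81 + 604.044 = 2845.86.
Reliability = 2845.86 / 4019.09 = 0.7081.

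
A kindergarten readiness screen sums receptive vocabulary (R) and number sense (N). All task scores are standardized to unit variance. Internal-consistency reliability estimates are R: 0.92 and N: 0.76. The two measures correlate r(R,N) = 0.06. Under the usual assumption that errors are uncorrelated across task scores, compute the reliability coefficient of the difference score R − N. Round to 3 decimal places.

Var(R−N) = 1 + 1 − 2·0.06 = 2 − 0.12 = 1.88.
Under uncorrelated errors the observed covariances equal the true-score covariances, so only the own-variance terms attenuate.
True-score variance = [0.92 + 0.76] − 0.12 = 1.68 − 0.12 = 1.56.
Reliability = 1.56 / 1.88 = 0.830.

0.830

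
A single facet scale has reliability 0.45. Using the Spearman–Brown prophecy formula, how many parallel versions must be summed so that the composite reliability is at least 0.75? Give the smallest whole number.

4

k ≥ ρ*(1−ρ₁)/(ρ₁(1−ρ*)) = 0.75·0.55 / (0.45·0.25) = 3.667.
Smallest integer k = 4.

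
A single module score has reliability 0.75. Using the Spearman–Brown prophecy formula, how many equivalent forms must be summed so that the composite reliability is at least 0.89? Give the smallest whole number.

k ≥ ρ*(1−ρ₁)/(ρ₁(1−ρ*)) = 0.89·0.25 / (0.75·0.11) = 2.697.
Smallest integer k = 3.

3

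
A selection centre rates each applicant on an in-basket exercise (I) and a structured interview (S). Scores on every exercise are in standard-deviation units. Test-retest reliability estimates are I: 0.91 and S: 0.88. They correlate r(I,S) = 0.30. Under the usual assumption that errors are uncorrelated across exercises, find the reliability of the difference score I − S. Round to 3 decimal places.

0.850

Var(I−S) = 1 + 1 − 2·0.30 = 2 − 0.6 = 1.4.
With uncorrelated errors the cross-covariances are all true-score covariance, so they carry over unchanged; only the diagonal terms shrink to ρᵢσᵢ².
True-score variance = [0.91 + 0.88] − 0.6 = 1.79 − 0.6 = 1.19.
Reliability = 1.19 / 1.4 = 0.850.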